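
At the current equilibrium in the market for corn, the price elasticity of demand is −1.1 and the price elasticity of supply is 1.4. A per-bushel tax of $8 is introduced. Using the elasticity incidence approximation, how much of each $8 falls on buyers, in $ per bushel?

Incidence ratio: buyers' share ≈ εs / (εs + |εd|) = 1.4 / (1.4 + 1.1) = 0.56.
So buyers bear ≈ 0.56 × $8 = $4.48; suppliers bear $3.52.

Buyers bear ≈ $4.48 per bushel.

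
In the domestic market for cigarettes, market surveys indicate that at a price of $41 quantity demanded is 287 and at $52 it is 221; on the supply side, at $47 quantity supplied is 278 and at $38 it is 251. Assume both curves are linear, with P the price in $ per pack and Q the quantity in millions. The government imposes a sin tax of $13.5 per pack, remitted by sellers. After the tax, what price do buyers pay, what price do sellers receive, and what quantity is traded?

Buyers pay $48.5; sellers receive $35; quantity = 242.

Demand slope: (221 − 287)/(52 − 41) = -6, so Qd = 533 − 6P.
Supply slope: (251 − 278)/(38 − 47) = 3, so Qs = 3P + 137.
Without the tax, 533 − 6P = 3P + 137 gives 9P = 396, so P* = $44 and Q* = 269.
With the tax collected from sellers, supply shifts: Qs = 3(P − 13.5) + 137.
New equilibrium: buyers pay $48.5, sellers receive $35, Q = 242. (Wedge: Pb − Ps = 13.5.)
The less price-elastic side of the market bears the larger share of a per-unit tax.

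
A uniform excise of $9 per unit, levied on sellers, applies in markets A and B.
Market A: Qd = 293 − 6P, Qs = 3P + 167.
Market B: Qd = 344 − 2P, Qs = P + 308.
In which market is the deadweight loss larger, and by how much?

Market A, by $54.

Market A: pre-tax P* = $14, Q* = 209; post-tax Q = 191; deadweight loss = $81.
Market B: pre-tax P* = $12, Q* = 320; post-tax Q = 314; deadweight loss = $27.
Difference: $81 vs $27 → market A is larger by $54.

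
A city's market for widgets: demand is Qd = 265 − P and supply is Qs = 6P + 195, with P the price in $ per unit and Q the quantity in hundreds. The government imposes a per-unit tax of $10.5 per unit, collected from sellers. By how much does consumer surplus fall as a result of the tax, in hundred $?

Consumer surplus falls by $2254.5 hundred.

Without the tax, 265 − P = 6P + 195 gives 7P = 70, so P* = $10 and Q* = 255.
With the tax collected from sellers, supply shifts: Qs = 6(P − 10.5) + 195.
Solving gives Q = 246 with buyers paying $19 and sellers receiving $8.5 (the $10.5 wedge).
ΔCS is the trapezoid between Q = 246 and Q = 255 of height $9: ½ · (255 + 246) · 9 = $2254.5.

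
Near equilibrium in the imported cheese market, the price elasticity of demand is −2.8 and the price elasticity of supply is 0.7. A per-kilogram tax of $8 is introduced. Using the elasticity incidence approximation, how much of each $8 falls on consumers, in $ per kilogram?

Consumers bear ≈ $1.6 per kilogram.

Incidence ratio: consumers' share ≈ εs / (εs + |εd|) = 0.7 / (0.7 + 2.8) = 0.2.
So consumers bear ≈ 0.2 × $8 = $1.6; suppliers bear $6.4.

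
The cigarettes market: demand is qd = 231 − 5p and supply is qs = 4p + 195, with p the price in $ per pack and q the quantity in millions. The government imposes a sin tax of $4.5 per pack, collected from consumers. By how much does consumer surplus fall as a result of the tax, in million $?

Consumer surplus falls by $412 million.

Before the tax: set 231 − 5p = 4p + 195 → p* = $4, q* = 211.
With the tax collected from consumers, demand (in seller-price terms) shifts: qd = 231 − 5(p + 4.5).
New equilibrium: consumers pay $6, suppliers receive $1.5, q = 201. (Wedge: pb − ps = 4.5.)
ΔCS is the trapezoid between Q = 201 and Q = 211 of height $2: ½ · (211 + 201) · 2 = $412.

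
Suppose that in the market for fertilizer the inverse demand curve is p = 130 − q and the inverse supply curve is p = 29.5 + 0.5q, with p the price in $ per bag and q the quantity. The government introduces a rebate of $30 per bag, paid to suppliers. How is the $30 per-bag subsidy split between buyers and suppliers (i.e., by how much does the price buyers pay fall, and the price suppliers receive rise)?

Rewrite in direct form: qd = 130 − p and qs = 2p − 59.
Before the subsidy: set 130 − p = 2p − 59 → p* = $63, q* = 67.
With a per-unit subsidy paid to suppliers, each receives p + 30 per unit sold, so supply becomes qs = 2(p + 30) − 59.
Solving gives q = 87 with buyers paying $43 and suppliers receiving $73 (the $30 wedge).
Gain to buyers: $20; to suppliers: $10. (They sum to $30.)

Buyers gain $20 per bag; suppliers gain $10 per bag.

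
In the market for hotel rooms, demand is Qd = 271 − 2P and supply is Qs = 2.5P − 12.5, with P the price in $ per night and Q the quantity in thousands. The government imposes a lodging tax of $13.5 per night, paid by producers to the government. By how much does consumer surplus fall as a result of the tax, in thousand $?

Before the tax: set 271 − 2P = 2.5P − 12.5 → P* = $63, Q* = 145.
With the tax collected from producers, supply shifts: Qs = 2.5(P − 13.5) − 12.5.
New equilibrium: consumers pay $70.5, producers receive $57, Q = 130. (Wedge: Pb − Ps = 13.5.)
ΔCS is the trapezoid between Q = 130 and Q = 145 of height $7.5: ½ · (145 + 130) · 7.5 = $1031.25.

Consumer surplus falls by $1031.25 thousand.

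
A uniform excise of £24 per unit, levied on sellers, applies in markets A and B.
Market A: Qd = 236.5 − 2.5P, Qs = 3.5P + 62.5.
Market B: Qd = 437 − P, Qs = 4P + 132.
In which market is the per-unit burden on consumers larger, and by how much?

Market B, by £5.2.

Market A: pre-tax P* = £29, Q* = 164; post-tax Q = 129; per-unit burden on consumers = £14.
Market B: pre-tax P* = £61, Q* = 376; post-tax Q = 356.8; per-unit burden on consumers = £19.2.
Difference: £14 vs £19.2 → market B is larger by £5.2.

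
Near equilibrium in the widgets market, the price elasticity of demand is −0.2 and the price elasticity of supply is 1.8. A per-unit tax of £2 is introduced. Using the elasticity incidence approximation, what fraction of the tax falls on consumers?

Consumers' share ≈ 0.9.

Incidence ratio: consumers' share ≈ εs / (εs + |εd|) = 1.8 / (1.8 + 0.2) = 0.9.
Supply is the more elastic side, so consumers bear the larger share.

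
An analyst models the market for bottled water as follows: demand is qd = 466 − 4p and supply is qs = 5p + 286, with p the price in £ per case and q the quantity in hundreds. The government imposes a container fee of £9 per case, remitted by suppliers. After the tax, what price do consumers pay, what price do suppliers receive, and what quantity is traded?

Consumers pay £25; suppliers receive £16; quantity = 366.

Without the tax, 466 − 4p = 5p + 286 gives 9p = 180, so p* = £20 and q* = 386.
With the tax collected from suppliers, supply shifts: qs = 5(p − 9) + 286.
New equilibrium: consumers pay £25, suppliers receive £16, q = 366. (Wedge: pb − ps = 9.)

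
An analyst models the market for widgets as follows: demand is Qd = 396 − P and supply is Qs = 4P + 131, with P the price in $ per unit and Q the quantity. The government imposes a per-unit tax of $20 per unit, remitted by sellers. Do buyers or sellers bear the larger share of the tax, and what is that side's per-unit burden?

Buyers bear the larger share: $16 per unit.

Without the tax, 396 − P = 4P + 131 gives 5P = 265, so P* = $53 and Q* = 343.
With the tax collected from sellers, supply shifts: Qs = 4(P − 20) + 131.
New equilibrium: buyers pay $69, sellers receive $49, Q = 327. (Wedge: Pb − Ps = 20.)
Per-unit burden: buyers $16, sellers $4.
Buyers take the larger share because demand is less price-elastic here (demand slope 1 vs supply slope 4).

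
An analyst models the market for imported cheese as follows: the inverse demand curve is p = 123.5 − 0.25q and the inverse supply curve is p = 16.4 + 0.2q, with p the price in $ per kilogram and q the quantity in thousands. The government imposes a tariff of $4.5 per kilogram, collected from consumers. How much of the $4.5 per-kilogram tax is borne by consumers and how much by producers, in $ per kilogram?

Rewrite in direct form: qd = 494 − 4p and qs = 5p − 82.
Without the tax, 494 − 4p = 5p − 82 gives 9p = 576, so p* = $64 and q* = 238.
With the tax collected from consumers, demand (in seller-price terms) shifts: qd = 494 − 4(p + 4.5).
New equilibrium: consumers pay $66.5, producers receive $62, q = 228. (Wedge: pb − ps = 4.5.)
Burden on consumers: $2.5; on producers: $2. (They sum to $4.5.)
The less price-elastic side of the market bears the larger share of a per-unit tax.

Consumers bear $2.5 per kilogram; producers bear $2 per kilogram.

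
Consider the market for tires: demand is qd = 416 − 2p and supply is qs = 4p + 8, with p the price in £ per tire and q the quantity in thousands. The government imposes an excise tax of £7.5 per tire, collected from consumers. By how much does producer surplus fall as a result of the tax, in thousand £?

Producer surplus falls by £687.5 thousand.

Without the tax, 416 − 2p = 4p + 8 gives 6p = 408, so p* = £68 and q* = 280.
With the tax collected from consumers, demand (in seller-price terms) shifts: qd = 416 − 2(p + 7.5).
New equilibrium: consumers pay £73, sellers receive £65.5, q = 270. (Wedge: pb − ps = 7.5.)
ΔPS is the trapezoid between Q = 270 and Q = 280 of height £2.5: ½ · (280 + 270) · 2.5 = £687.5.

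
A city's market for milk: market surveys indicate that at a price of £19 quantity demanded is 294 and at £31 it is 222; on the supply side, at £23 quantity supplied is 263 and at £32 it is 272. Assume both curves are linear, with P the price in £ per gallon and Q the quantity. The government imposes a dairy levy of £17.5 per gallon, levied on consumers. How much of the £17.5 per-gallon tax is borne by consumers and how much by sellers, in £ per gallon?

Consumers bear £2.5 per gallon; sellers bear £15 per gallon.

Demand slope: (222 − 294)/(31 − 19) = -6, so Qd = 408 − 6P.
Supply slope: (272 − 263)/(32 − 23) = 1, so Qs = P + 240.
Without the tax, 408 − 6P = P + 240 gives 7P = 168, so P* = £24 and Q* = 264.
With the tax collected from consumers, demand (in seller-price terms) shifts: Qd = 408 − 6(P + 17.5).
New equilibrium: consumers pay £26.5, sellers receive £9, Q = 249. (Wedge: Pb − Ps = 17.5.)
Burden on consumers: £2.5; on sellers: £15. (They sum to £17.5.)
The less price-elastic side of the market bears the larger share of a per-unit tax.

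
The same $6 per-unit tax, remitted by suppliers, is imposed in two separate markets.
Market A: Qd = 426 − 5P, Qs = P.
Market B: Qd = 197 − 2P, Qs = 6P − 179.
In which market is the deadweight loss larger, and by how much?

Market B, by $12.

Market A: pre-tax P* = $71, Q* = 71; post-tax Q = 66; deadweight loss = $15.
Market B: pre-tax P* = $47, Q* = 103; post-tax Q = 94; deadweight loss = $27.
Difference: $15 vs $27 → market B is larger by $12.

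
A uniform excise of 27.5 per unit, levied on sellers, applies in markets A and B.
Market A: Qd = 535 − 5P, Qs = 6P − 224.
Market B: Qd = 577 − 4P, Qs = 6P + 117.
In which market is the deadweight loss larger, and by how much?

Market A, by 123.75.

Market A: pre-tax P* = 69, Q* = 190; post-tax Q = 115; deadweight loss = 1031.25.
Market B: pre-tax P* = 46, Q* = 393; post-tax Q = 327; deadweight loss = 907.5.
Difference: 1031.25 vs 907.5 → market A is larger by 123.75.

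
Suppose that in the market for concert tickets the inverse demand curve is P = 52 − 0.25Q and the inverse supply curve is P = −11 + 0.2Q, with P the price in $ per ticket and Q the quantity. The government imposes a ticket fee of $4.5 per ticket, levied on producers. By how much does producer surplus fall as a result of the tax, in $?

Inverting to Q(P) form: Qd = 208 − 4P; Qs = 5P + 55.
Without the tax, 208 − 4P = 5P + 55 gives 9P = 153, so P* = $17 and Q* = 140.
With the tax collected from producers, supply shifts: Qs = 5(P − 4.5) + 55.
New equilibrium: consumers pay $19.5, producers receive $15, Q = 130. (Wedge: Pb − Ps = 4.5.)
ΔPS is the trapezoid between Q = 130 and Q = 140 of height $2: ½ · (140 + 130) · 2 = $270.

Producer surplus falls by $270.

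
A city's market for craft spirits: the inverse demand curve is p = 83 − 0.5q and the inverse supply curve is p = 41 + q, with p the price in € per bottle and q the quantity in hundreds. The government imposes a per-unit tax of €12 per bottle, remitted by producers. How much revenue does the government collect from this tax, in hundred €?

Inverting to q(p) form: qd = 166 − 2p; qs = p − 41.
Without the tax, 166 − 2p = p − 41 gives 3p = 207, so p* = €69 and q* = 28.
With the tax collected from producers, supply shifts: qs = (p − 12) − 41.
Solving gives q = 20 with consumers paying €73 and producers receiving €61 (the €12 wedge).
Revenue = t · Q = 12 · 20 = €240.

Tax revenue = €240 hundred.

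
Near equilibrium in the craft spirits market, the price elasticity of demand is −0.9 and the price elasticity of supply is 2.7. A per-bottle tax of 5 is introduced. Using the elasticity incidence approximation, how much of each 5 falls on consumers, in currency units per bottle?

Incidence ratio: consumers' share ≈ εs / (εs + |εd|) = 2.7 / (2.7 + 0.9) = 0.75.
So consumers bear ≈ 0.75 × 5 = 3.75; suppliers bear 1.25.

Consumers bear ≈ 3.75 per bottle.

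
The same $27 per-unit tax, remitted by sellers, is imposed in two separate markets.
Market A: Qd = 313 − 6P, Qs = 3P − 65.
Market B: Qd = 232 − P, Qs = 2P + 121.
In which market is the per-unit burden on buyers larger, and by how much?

Market A: pre-tax P* = $42, Q* = 61; post-tax Q = 7; per-unit burden on buyers = $9.
Market B: pre-tax P* = $37, Q* = 195; post-tax Q = 177; per-unit burden on buyers = $18.
Difference: $9 vs $18 → market B is larger by $9.

Market B, by $9.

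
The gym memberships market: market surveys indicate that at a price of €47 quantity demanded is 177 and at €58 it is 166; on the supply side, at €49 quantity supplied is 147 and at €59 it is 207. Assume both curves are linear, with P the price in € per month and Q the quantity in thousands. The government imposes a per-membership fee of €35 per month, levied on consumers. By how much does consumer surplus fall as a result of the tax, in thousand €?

Consumer surplus falls by €4680 thousand.

Demand slope: (166 − 177)/(58 − 47) = -1, so Qd = 224 − P.
Supply slope: (207 − 147)/(59 − 49) = 6, so Qs = 6P − 147.
Without the tax, 224 − P = 6P − 147 gives 7P = 371, so P* = €53 and Q* = 171.
With the tax collected from consumers, demand (in seller-price terms) shifts: Qd = 224 − (P + 35).
New equilibrium: consumers pay €83, sellers receive €48, Q = 141. (Wedge: Pb − Ps = 35.)
ΔCS is the trapezoid between Q = 141 and Q = 171 of height €30: ½ · (171 + 141) · 30 = €4680.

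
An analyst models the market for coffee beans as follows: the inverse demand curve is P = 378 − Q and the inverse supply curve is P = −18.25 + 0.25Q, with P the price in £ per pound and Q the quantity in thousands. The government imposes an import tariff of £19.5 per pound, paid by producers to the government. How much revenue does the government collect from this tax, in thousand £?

Tax revenue = £5877.3 thousand.

Inverting to Q(P) form: Qd = 378 − P; Qs = 4P + 73.
Before the tax: set 378 − P = 4P + 73 → P* = £61, Q* = 317.
With the tax collected from producers, supply shifts: Qs = 4(P − 19.5) + 73.
New equilibrium: consumers pay £76.6, producers receive £57.1, Q = 301.4. (Wedge: Pb − Ps = 19.5.)
Revenue = t · Q = 19.5 · 301.4 = £5877.3.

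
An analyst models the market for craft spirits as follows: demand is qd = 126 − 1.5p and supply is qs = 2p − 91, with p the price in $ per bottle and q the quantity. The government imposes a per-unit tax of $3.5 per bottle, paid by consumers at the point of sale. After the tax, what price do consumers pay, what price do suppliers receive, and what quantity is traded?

Before the tax: set 126 − 1.5p = 2p − 91 → p* = $62, q* = 33.
With the tax collected from consumers, demand (in seller-price terms) shifts: qd = 126 − 1.5(p + 3.5).
Solving gives q = 30 with consumers paying $64 and suppliers receiving $60.5 (the $3.5 wedge).
The less price-elastic side of the market bears the larger share of a per-unit tax.

Consumers pay $64; suppliers receive $60.5; quantity = 30.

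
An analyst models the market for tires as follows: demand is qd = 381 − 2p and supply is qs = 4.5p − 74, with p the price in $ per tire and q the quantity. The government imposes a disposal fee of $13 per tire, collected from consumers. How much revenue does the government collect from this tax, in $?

Without the tax, 381 − 2p = 4.5p − 74 gives 6.5p = 455, so p* = $70 and q* = 241.
With the tax collected from consumers, demand (in seller-price terms) shifts: qd = 381 − 2(p + 13).
New equilibrium: consumers pay $79, suppliers receive $66, q = 223. (Wedge: pb − ps = 13.)
Revenue = t · Q = 13 · 223 = $2899.

Tax revenue = $2899.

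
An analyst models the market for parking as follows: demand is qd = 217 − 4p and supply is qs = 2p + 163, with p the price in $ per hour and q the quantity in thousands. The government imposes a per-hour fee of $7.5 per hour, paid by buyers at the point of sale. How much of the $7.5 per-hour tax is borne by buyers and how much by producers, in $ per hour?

Buyers bear $2.5 per hour; producers bear $5 per hour.

Before the tax: set 217 − 4p = 2p + 163 → p* = $9, q* = 181.
With the tax collected from buyers, demand (in seller-price terms) shifts: qd = 217 − 4(p + 7.5).
Solving gives q = 171 with buyers paying $11.5 and producers receiving $4 (the $7.5 wedge).
Burden on buyers: $2.5; on producers: $5. (They sum to $7.5.)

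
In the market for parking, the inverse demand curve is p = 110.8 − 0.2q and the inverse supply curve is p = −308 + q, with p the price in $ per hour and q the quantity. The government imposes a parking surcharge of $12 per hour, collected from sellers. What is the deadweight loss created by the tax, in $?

Inverting to q(p) form: qd = 554 − 5p; qs = p + 308.
Before the tax: set 554 − 5p = p + 308 → p* = $41, q* = 349.
With the tax collected from sellers, supply shifts: qs = (p − 12) + 308.
Solving gives q = 339 with consumers paying $43 and sellers receiving $31 (the $12 wedge).
Quantity falls by |ΔQ| = |349 − 339| = 10.
DWL = ½ · t · |ΔQ| = ½ · 12 · 10 = $60.

Deadweight loss = $60.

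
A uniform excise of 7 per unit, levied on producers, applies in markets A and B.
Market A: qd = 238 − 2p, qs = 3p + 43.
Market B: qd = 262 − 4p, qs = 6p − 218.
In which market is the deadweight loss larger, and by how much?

Market A: pre-tax p* = 39, q* = 160; post-tax q = 151.6; deadweight loss = 29.4.
Market B: pre-tax p* = 48, q* = 70; post-tax q = 53.2; deadweight loss = 58.8.
Difference: 29.4 vs 58.8 → market B is larger by 29.4.

Market B, by 29.4.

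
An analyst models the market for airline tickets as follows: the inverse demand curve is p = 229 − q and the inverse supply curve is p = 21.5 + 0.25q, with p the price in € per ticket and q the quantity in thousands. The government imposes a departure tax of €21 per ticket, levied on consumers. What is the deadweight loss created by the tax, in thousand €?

Rewrite in direct form: qd = 229 − p and qs = 4p − 86.
Before the tax: set 229 − p = 4p − 86 → p* = €63, q* = 166.
With the tax collected from consumers, demand (in seller-price terms) shifts: qd = 229 − (p + 21).
New equilibrium: consumers pay €79.8, sellers receive €58.8, q = 149.2. (Wedge: pb − ps = 21.)
Quantity falls by |ΔQ| = |166 − 149.2| = 16.8.
DWL = ½ · t · |ΔQ| = ½ · 21 · 16.8 = €176.4.

Deadweight loss = €176.4 thousand.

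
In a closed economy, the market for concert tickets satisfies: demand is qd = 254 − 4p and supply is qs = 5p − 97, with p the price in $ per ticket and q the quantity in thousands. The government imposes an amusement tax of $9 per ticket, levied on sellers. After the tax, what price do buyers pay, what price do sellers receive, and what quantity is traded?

Before the tax: set 254 − 4p = 5p − 97 → p* = $39, q* = 98.
With the tax collected from sellers, supply shifts: qs = 5(p − 9) − 97.
New equilibrium: buyers pay $44, sellers receive $35, q = 78. (Wedge: pb − ps = 9.)

Buyers pay $44; sellers receive $35; quantity = 78.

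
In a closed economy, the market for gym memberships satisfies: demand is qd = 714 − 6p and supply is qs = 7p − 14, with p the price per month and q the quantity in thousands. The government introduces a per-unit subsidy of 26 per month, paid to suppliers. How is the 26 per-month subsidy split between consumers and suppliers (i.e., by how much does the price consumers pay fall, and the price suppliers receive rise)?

Before the subsidy: set 714 − 6p = 7p − 14 → p* = 56, q* = 378.
With a per-unit subsidy paid to suppliers, each receives p + 26 per unit sold, so supply becomes qs = 7(p + 26) − 14.
New equilibrium: consumers pay 42, suppliers receive 68, q = 462. (Wedge: pb − ps = −26.)
Gain to consumers: 14; to suppliers: 12. (They sum to 26.)

Consumers gain 14 per month; suppliers gain 12 per month.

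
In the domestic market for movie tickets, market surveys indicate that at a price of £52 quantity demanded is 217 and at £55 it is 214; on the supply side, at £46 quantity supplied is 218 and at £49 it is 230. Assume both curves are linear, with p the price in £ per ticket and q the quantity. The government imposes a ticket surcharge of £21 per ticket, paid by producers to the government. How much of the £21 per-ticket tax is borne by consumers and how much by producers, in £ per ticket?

Demand slope: (214 − 217)/(55 − 52) = -1, so qd = 269 − p.
Supply slope: (230 − 218)/(49 − 46) = 4, so qs = 4p + 34.
Before the tax: set 269 − p = 4p + 34 → p* = £47, q* = 222.
With the tax collected from producers, supply shifts: qs = 4(p − 21) + 34.
New equilibrium: consumers pay £63.8, producers receive £42.8, q = 205.2. (Wedge: pb − ps = 21.)
Burden on consumers: £16.8; on producers: £4.2. (They sum to £21.)
The less price-elastic side of the market bears the larger share of a per-unit tax.

Consumers bear £16.8 per ticket; producers bear £4.2 per ticket.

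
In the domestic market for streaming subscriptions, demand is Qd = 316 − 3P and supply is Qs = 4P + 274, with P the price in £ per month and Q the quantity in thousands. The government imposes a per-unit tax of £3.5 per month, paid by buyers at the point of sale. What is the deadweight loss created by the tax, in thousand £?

Without the tax, 316 − 3P = 4P + 274 gives 7P = 42, so P* = £6 and Q* = 298.
With the tax collected from buyers, demand (in seller-price terms) shifts: Qd = 316 − 3(P + 3.5).
New equilibrium: buyers pay £8, suppliers receive £4.5, Q = 292. (Wedge: Pb − Ps = 3.5.)
Quantity falls by |ΔQ| = |298 − 292| = 6.
DWL = ½ · t · |ΔQ| = ½ · 3.5 · 6 = £10.5.

Deadweight loss = £10.5 thousand.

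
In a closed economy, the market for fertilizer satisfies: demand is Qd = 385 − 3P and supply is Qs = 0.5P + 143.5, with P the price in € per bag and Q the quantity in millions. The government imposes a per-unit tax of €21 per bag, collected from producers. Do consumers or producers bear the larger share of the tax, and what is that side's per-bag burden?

Without the tax, 385 − 3P = 0.5P + 143.5 gives 3.5P = 241.5, so P* = €69 and Q* = 178.
With the tax collected from producers, supply shifts: Qs = 0.5(P − 21) + 143.5.
Solving gives Q = 169 with consumers paying €72 and producers receiving €51 (the €21 wedge).
Per-bag burden: consumers €3, producers €18.
Producers take the larger share because supply is less price-elastic here (demand slope 3 vs supply slope 0.5).

Producers bear the larger share: €18 per bag.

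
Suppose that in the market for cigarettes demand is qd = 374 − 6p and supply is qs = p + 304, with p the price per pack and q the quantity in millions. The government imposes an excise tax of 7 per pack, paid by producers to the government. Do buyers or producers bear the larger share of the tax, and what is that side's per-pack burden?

Before the tax: set 374 − 6p = p + 304 → p* = 10, q* = 314.
With the tax collected from producers, supply shifts: qs = (p − 7) + 304.
New equilibrium: buyers pay 11, producers receive 4, q = 308. (Wedge: pb − ps = 7.)
Per-pack burden: buyers 1, producers 6.
Producers take the larger share because supply is less price-elastic here (demand slope 6 vs supply slope 1).

Producers bear the larger share: 6 per pack.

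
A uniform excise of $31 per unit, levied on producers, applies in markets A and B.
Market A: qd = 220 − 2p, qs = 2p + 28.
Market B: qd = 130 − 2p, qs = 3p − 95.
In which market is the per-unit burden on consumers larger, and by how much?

Market A: pre-tax p* = $48, q* = 124; post-tax q = 93; per-unit burden on consumers = $15.5.
Market B: pre-tax p* = $45, q* = 40; post-tax q = 2.8; per-unit burden on consumers = $18.6.
Difference: $15.5 vs $18.6 → market B is larger by $3.1.

Market B, by $3.1.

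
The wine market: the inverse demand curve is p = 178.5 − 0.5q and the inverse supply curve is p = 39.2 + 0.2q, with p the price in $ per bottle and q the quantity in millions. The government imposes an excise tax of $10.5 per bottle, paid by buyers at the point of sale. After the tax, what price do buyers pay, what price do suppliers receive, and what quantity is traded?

Buyers pay $86.5; suppliers receive $76; quantity = 184.

Inverting to q(p) form: qd = 357 − 2p; qs = 5p − 196.
Before the tax: set 357 − 2p = 5p − 196 → p* = $79, q* = 199.
With the tax collected from buyers, demand (in seller-price terms) shifts: qd = 357 − 2(p + 10.5).
New equilibrium: buyers pay $86.5, suppliers receive $76, q = 184. (Wedge: pb − ps = 10.5.)
The less price-elastic side of the market bears the larger share of a per-unit tax.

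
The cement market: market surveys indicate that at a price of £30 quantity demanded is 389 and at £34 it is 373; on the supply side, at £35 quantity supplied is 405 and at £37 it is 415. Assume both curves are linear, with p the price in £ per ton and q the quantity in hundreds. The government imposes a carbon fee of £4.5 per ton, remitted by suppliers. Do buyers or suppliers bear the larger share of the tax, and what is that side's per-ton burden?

Demand slope: (373 − 389)/(34 − 30) = -4, so qd = 509 − 4p.
Supply slope: (415 − 405)/(37 − 35) = 5, so qs = 5p + 230.
Without the tax, 509 − 4p = 5p + 230 gives 9p = 279, so p* = £31 and q* = 385.
With the tax collected from suppliers, supply shifts: qs = 5(p − 4.5) + 230.
Solving gives q = 375 with buyers paying £33.5 and suppliers receiving £29 (the £4.5 wedge).
Per-ton burden: buyers £2.5, suppliers £2.
Buyers take the larger share because demand is less price-elastic here (demand slope 4 vs supply slope 5).
The less price-elastic side of the market bears the larger share of a per-unit tax.

Buyers bear the larger share: £2.5 per ton.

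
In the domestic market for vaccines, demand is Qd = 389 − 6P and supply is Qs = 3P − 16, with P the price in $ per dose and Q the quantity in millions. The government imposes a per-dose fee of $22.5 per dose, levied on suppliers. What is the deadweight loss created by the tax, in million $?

Deadweight loss = $506.25 million.

Before the tax: set 389 − 6P = 3P − 16 → P* = $45, Q* = 119.
With the tax collected from suppliers, supply shifts: Qs = 3(P − 22.5) − 16.
New equilibrium: consumers pay $52.5, suppliers receive $30, Q = 74. (Wedge: Pb − Ps = 22.5.)
Quantity falls by |ΔQ| = |119 − 74| = 45.
DWL = ½ · t · |ΔQ| = ½ · 22.5 · 45 = $506.25.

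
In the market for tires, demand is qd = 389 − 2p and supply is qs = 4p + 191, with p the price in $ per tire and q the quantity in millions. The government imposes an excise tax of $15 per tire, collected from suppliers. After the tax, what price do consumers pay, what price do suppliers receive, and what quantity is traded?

Consumers pay $43; suppliers receive $28; quantity = 303.

Without the tax, 389 − 2p = 4p + 191 gives 6p = 198, so p* = $33 and q* = 323.
With the tax collected from suppliers, supply shifts: qs = 4(p − 15) + 191.
Solving gives q = 303 with consumers paying $43 and suppliers receiving $28 (the $15 wedge).
The less price-elastic side of the market bears the larger share of a per-unit tax.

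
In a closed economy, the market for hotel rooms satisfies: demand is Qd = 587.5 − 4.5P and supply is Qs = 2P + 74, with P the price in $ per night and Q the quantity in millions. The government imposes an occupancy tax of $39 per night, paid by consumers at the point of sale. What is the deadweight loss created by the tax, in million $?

Before the tax: set 587.5 − 4.5P = 2P + 74 → P* = $79, Q* = 232.
With the tax collected from consumers, demand (in seller-price terms) shifts: Qd = 587.5 − 4.5(P + 39).
New equilibrium: consumers pay $91, suppliers receive $52, Q = 178. (Wedge: Pb − Ps = 39.)
Quantity falls by |ΔQ| = |232 − 178| = 54.
DWL = ½ · t · |ΔQ| = ½ · 39 · 54 = $1053.

Deadweight loss = $1053 million.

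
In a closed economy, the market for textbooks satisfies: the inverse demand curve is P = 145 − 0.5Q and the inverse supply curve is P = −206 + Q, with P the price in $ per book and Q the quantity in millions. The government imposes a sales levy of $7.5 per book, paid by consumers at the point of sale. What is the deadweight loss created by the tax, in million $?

Rewrite in direct form: Qd = 290 − 2P and Qs = P + 206.
Without the tax, 290 − 2P = P + 206 gives 3P = 84, so P* = $28 and Q* = 234.
With the tax collected from consumers, demand (in seller-price terms) shifts: Qd = 290 − 2(P + 7.5).
New equilibrium: consumers pay $30.5, sellers receive $23, Q = 229. (Wedge: Pb − Ps = 7.5.)
Quantity falls by |ΔQ| = |234 − 229| = 5.
DWL = ½ · t · |ΔQ| = ½ · 7.5 · 5 = $18.75.

Deadweight loss = $18.75 million.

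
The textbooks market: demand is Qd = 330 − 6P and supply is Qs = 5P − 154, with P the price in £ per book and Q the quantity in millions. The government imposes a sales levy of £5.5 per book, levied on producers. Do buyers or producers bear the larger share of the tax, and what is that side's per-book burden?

Producers bear the larger share: £3 per book.

Without the tax, 330 − 6P = 5P − 154 gives 11P = 484, so P* = £44 and Q* = 66.
With the tax collected from producers, supply shifts: Qs = 5(P − 5.5) − 154.
Solving gives Q = 51 with buyers paying £46.5 and producers receiving £41 (the £5.5 wedge).
Per-book burden: buyers £2.5, producers £3.
Producers take the larger share because supply is less price-elastic here (demand slope 6 vs supply slope 5).
The less price-elastic side of the market bears the larger share of a per-unit tax.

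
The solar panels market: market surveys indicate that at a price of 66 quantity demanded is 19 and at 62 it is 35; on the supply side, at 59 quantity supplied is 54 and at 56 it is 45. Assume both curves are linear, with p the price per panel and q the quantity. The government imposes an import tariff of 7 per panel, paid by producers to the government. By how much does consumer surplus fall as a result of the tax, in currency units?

Consumer surplus falls by 135.

Demand slope: (35 − 19)/(62 − 66) = -4, so qd = 283 − 4p.
Supply slope: (45 − 54)/(56 − 59) = 3, so qs = 3p − 123.
Before the tax: set 283 − 4p = 3p − 123 → p* = 58, q* = 51.
With the tax collected from producers, supply shifts: qs = 3(p − 7) − 123.
New equilibrium: buyers pay 61, producers receive 54, q = 39. (Wedge: pb − ps = 7.)
ΔCS is the trapezoid between Q = 39 and Q = 51 of height 3: ½ · (51 + 39) · 3 = 135.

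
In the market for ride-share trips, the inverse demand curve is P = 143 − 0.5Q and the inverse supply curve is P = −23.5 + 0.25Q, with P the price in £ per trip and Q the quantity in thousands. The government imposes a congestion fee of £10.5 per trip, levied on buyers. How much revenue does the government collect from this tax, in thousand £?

Tax revenue = £2184 thousand.

Rewrite in direct form: Qd = 286 − 2P and Qs = 4P + 94.
Without the tax, 286 − 2P = 4P + 94 gives 6P = 192, so P* = £32 and Q* = 222.
With the tax collected from buyers, demand (in seller-price terms) shifts: Qd = 286 − 2(P + 10.5).
New equilibrium: buyers pay £39, sellers receive £28.5, Q = 208. (Wedge: Pb − Ps = 10.5.)
Revenue = t · Q = 10.5 · 208 = £2184.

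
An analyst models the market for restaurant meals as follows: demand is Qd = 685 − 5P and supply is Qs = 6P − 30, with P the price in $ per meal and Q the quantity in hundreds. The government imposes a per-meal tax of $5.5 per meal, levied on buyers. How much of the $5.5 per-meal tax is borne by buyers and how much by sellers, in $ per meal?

Before the tax: set 685 − 5P = 6P − 30 → P* = $65, Q* = 360.
With the tax collected from buyers, demand (in seller-price terms) shifts: Qd = 685 − 5(P + 5.5).
New equilibrium: buyers pay $68, sellers receive $62.5, Q = 345. (Wedge: Pb − Ps = 5.5.)
Burden on buyers: $3; on sellers: $2.5. (They sum to $5.5.)
The less price-elastic side of the market bears the larger share of a per-unit tax.

Buyers bear $3 per meal; sellers bear $2.5 per meal.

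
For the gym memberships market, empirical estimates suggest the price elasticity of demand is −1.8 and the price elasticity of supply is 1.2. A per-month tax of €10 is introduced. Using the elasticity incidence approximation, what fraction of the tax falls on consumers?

Incidence ratio: consumers' share ≈ εs / (εs + |εd|) = 1.2 / (1.2 + 1.8) = 0.4.
Supply is the less elastic side, so consumers bear the smaller share.

Consumers' share ≈ 0.4.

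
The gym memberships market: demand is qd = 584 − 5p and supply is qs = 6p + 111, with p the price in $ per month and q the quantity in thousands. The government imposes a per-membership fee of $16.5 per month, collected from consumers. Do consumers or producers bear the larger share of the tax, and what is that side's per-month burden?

Before the tax: set 584 − 5p = 6p + 111 → p* = $43, q* = 369.
With the tax collected from consumers, demand (in seller-price terms) shifts: qd = 584 − 5(p + 16.5).
New equilibrium: consumers pay $52, producers receive $35.5, q = 324. (Wedge: pb − ps = 16.5.)
Per-month burden: consumers $9, producers $7.5.
Consumers take the larger share because demand is less price-elastic here (demand slope 5 vs supply slope 6).
The less price-elastic side of the market bears the larger share of a per-unit tax.

Consumers bear the larger share: $9 per month.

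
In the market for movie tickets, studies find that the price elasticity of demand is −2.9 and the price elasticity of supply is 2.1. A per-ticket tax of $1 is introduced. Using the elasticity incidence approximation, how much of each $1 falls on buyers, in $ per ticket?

Incidence ratio: buyers' share ≈ εs / (εs + |εd|) = 2.1 / (2.1 + 2.9) = 0.42.
So buyers bear ≈ 0.42 × $1 = $0.42; sellers bear $0.58.

Buyers bear ≈ $0.42 per ticket.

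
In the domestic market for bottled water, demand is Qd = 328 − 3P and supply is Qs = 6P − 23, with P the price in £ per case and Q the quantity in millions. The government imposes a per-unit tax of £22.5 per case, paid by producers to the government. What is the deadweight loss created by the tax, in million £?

Deadweight loss = £506.25 million.

Without the tax, 328 − 3P = 6P − 23 gives 9P = 351, so P* = £39 and Q* = 211.
With the tax collected from producers, supply shifts: Qs = 6(P − 22.5) − 23.
Solving gives Q = 166 with buyers paying £54 and producers receiving £31.5 (the £22.5 wedge).
Quantity falls by |ΔQ| = |211 − 166| = 45.
DWL = ½ · t · |ΔQ| = ½ · 22.5 · 45 = £506.25.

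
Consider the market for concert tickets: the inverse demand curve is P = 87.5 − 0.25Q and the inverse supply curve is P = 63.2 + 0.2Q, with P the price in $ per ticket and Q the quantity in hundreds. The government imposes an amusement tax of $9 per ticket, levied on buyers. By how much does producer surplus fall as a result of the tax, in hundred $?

Rewrite in direct form: Qd = 350 − 4P and Qs = 5P − 316.
Without the tax, 350 − 4P = 5P − 316 gives 9P = 666, so P* = $74 and Q* = 54.
With the tax collected from buyers, demand (in seller-price terms) shifts: Qd = 350 − 4(P + 9).
New equilibrium: buyers pay $79, sellers receive $70, Q = 34. (Wedge: Pb − Ps = 9.)
ΔPS is the trapezoid between Q = 34 and Q = 54 of height $4: ½ · (54 + 34) · 4 = $176.

Producer surplus falls by $176 hundred.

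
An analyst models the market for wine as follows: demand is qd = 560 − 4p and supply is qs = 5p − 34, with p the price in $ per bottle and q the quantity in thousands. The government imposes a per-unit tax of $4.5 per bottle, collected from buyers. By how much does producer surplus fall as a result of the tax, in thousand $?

Producer surplus falls by $582 thousand.

Before the tax: set 560 − 4p = 5p − 34 → p* = $66, q* = 296.
With the tax collected from buyers, demand (in seller-price terms) shifts: qd = 560 − 4(p + 4.5).
New equilibrium: buyers pay $68.5, suppliers receive $64, q = 286. (Wedge: pb − ps = 4.5.)
ΔPS is the trapezoid between Q = 286 and Q = 296 of height $2: ½ · (296 + 286) · 2 = $582.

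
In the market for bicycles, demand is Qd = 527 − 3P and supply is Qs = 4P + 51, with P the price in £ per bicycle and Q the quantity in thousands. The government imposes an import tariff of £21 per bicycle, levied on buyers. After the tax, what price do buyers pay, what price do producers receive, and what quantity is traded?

Without the tax, 527 − 3P = 4P + 51 gives 7P = 476, so P* = £68 and Q* = 323.
With the tax collected from buyers, demand (in seller-price terms) shifts: Qd = 527 − 3(P + 21).
New equilibrium: buyers pay £80, producers receive £59, Q = 287. (Wedge: Pb − Ps = 21.)
The less price-elastic side of the market bears the larger share of a per-unit tax.

Buyers pay £80; producers receive £59; quantity = 287.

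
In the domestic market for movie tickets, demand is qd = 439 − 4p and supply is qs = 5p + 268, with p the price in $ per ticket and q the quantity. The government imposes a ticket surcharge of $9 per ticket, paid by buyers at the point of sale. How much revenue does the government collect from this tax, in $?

Before the tax: set 439 − 4p = 5p + 268 → p* = $19, q* = 363.
With the tax collected from buyers, demand (in seller-price terms) shifts: qd = 439 − 4(p + 9).
New equilibrium: buyers pay $24, suppliers receive $15, q = 343. (Wedge: pb − ps = 9.)
Revenue = t · Q = 9 · 343 = $3087.

Tax revenue = $3087.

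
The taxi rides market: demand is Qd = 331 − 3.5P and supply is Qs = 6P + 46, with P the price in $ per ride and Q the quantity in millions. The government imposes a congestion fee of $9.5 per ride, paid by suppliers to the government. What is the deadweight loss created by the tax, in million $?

Deadweight loss = $99.75 million.

Before the tax: set 331 − 3.5P = 6P + 46 → P* = $30, Q* = 226.
With the tax collected from suppliers, supply shifts: Qs = 6(P − 9.5) + 46.
New equilibrium: consumers pay $36, suppliers receive $26.5, Q = 205. (Wedge: Pb − Ps = 9.5.)
Quantity falls by |ΔQ| = |226 − 205| = 21.
DWL = ½ · t · |ΔQ| = ½ · 9.5 · 21 = $99.75.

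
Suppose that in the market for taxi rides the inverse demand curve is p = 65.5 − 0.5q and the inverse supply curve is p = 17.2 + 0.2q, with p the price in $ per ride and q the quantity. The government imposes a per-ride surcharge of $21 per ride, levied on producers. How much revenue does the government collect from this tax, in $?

Inverting to q(p) form: qd = 131 − 2p; qs = 5p − 86.
Without the tax, 131 − 2p = 5p − 86 gives 7p = 217, so p* = $31 and q* = 69.
With the tax collected from producers, supply shifts: qs = 5(p − 21) − 86.
New equilibrium: consumers pay $46, producers receive $25, q = 39. (Wedge: pb − ps = 21.)
Revenue = t · Q = 21 · 39 = $819.

Tax revenue = $819.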